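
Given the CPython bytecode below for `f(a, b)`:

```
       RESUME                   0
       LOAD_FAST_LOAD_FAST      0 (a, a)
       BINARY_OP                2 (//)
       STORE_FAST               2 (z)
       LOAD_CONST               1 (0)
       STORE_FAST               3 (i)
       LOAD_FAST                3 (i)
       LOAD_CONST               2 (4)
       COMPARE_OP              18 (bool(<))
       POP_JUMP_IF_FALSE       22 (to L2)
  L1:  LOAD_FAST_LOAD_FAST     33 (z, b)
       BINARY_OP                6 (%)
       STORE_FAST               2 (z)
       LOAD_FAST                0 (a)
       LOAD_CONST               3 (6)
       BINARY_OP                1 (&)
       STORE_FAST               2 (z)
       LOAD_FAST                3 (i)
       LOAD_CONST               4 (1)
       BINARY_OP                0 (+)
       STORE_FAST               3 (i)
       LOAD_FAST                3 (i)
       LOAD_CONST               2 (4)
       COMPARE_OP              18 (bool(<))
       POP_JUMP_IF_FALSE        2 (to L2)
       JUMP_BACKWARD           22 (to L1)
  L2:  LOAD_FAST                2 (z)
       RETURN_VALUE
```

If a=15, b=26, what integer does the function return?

LOAD_FAST_LOAD_FAST a,a → push 15,15
BINARY_OP // → 15 // 15 = 1
STORE_FAST z → z=1
LOAD_CONST → push 0
STORE_FAST i → i=0
LOAD_FAST i → push 0
LOAD_CONST → push 4
COMPARE_OP bool(<) → 0 vs 4 = True
POP_JUMP_IF_FALSE → pop True; no jump
LOAD_FAST_LOAD_FAST z,b → push 1,26
BINARY_OP % → 1 % 26 = 1
STORE_FAST z → z=1
LOAD_FAST a → push 15
LOAD_CONST → push 6
BINARY_OP & → 15 & 6 = 6
STORE_FAST z → z=6
LOAD_FAST i → push 0
LOAD_CONST → push 1
BINARY_OP + → 0 + 1 = 1
STORE_FAST i → i=1
LOAD_FAST i → push 1
LOAD_CONST → push 4
COMPARE_OP bool(<) → 1 vs 4 = True
POP_JUMP_IF_FALSE → pop True; no jump
LOAD_FAST_LOAD_FAST z,b → push 6,26
BINARY_OP % → 6 % 26 = 6
STORE_FAST z → z=6
LOAD_FAST a → push 15
LOAD_CONST → push 6
BINARY_OP & → 15 & 6 = 6
STORE_FAST z → z=6
LOAD_FAST i → push 1
LOAD_CONST → push 1
BINARY_OP + → 1 + 1 = 2
STORE_FAST i → i=2
LOAD_FAST i → push 2
LOAD_CONST → push 4
COMPARE_OP bool(<) → 2 vs 4 = True
POP_JUMP_IF_FALSE → pop True; no jump
LOAD_FAST_LOAD_FAST z,b → push 6,26
BINARY_OP % → 6 % 26 = 6
STORE_FAST z → z=6
LOAD_FAST a → push 15
LOAD_CONST → push 6
BINARY_OP & → 15 & 6 = 6
STORE_FAST z → z=6
LOAD_FAST i → push 2
LOAD_CONST → push 1
BINARY_OP + → 2 + 1 = 3
STORE_FAST i → i=3
LOAD_FAST i → push 3
LOAD_CONST → push 4
COMPARE_OP bool(<) → 3 vs 4 = True
POP_JUMP_IF_FALSE → pop True; no jump
LOAD_FAST_LOAD_FAST z,b → push 6,26
BINARY_OP % → 6 % 26 = 6
STORE_FAST z → z=6
LOAD_FAST a → push 15
LOAD_CONST → push 6
BINARY_OP & → 15 & 6 = 6
STORE_FAST z → z=6
LOAD_FAST i → push 3
LOAD_CONST → push 1
BINARY_OP + → 3 + 1 = 4
STORE_FAST i → i=4
LOAD_FAST i → push 4
LOAD_CONST → push 4
COMPARE_OP bool(<) → 4 vs 4 = False
POP_JUMP_IF_FALSE → pop False; jump
LOAD_FAST z → push 6
RETURN_VALUE → return 6.

6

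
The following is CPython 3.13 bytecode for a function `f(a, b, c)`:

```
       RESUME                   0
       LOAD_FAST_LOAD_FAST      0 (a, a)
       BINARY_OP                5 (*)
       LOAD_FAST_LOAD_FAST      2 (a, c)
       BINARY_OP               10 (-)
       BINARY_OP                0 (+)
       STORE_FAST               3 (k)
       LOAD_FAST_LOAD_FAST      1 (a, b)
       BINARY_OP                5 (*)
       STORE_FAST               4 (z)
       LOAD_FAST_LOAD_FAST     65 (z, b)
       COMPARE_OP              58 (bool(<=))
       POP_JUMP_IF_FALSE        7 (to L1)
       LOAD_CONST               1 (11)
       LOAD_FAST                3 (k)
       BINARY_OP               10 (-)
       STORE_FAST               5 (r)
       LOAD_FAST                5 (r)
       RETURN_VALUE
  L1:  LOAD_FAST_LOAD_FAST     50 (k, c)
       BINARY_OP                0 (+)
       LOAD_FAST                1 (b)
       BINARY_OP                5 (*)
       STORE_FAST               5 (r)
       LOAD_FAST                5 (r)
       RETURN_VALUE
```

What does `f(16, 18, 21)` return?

4896

LOAD_FAST_LOAD_FAST a,a → push 16,16. Stack: [16, 16]
BINARY_OP * → 16 * 16 = 256. Stack: [256]
LOAD_FAST_LOAD_FAST a,c → push 16,21. Stack: [256, 16, 21]
BINARY_OP - → 16 - 21 = -5. Stack: [256, -5]
BINARY_OP + → 256 + -5 = 251. Stack: [251]
STORE_FAST k → k=251. Stack: []
LOAD_FAST_LOAD_FAST a,b → push 16,18. Stack: [16, 18]
BINARY_OP * → 16 * 18 = 288. Stack: [288]
STORE_FAST z → z=288. Stack: []
LOAD_FAST_LOAD_FAST z,b → push 288,18. Stack: [288, 18]
COMPARE_OP bool(<=) → 288 vs 18 = False. Stack: [False]
POP_JUMP_IF_FALSE → pop False; jump. Stack: []
LOAD_FAST_LOAD_FAST k,c → push 251,21. Stack: [251, 21]
BINARY_OP + → 251 + 21 = 272. Stack: [272]
LOAD_FAST b → push 18. Stack: [272, 18]
BINARY_OP * → 272 * 18 = 4896. Stack: [4896]
STORE_FAST r → r=4896. Stack: []
LOAD_FAST r → push 4896. Stack: [4896]
RETURN_VALUE → return 4896.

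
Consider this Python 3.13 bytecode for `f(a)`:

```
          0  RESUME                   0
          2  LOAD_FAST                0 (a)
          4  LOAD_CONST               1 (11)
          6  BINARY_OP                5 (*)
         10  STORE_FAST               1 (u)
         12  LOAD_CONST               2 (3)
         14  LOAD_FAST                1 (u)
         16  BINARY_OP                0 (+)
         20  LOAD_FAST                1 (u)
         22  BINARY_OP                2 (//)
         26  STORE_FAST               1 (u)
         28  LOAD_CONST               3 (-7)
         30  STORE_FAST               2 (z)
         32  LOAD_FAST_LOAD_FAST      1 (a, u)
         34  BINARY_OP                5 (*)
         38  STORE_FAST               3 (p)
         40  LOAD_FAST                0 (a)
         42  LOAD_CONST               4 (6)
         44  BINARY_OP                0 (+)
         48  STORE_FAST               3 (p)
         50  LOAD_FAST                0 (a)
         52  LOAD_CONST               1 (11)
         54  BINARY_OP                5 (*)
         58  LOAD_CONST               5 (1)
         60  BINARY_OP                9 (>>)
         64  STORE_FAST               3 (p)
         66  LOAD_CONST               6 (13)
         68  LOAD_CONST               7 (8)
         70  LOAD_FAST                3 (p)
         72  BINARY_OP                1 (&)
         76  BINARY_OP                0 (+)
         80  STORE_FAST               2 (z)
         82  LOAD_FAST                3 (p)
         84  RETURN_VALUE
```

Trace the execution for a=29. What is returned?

LOAD_FAST a → push 29. Stack: [29]
LOAD_CONST → push 11. Stack: [29, 11]
BINARY_OP * → 29 * 11 = 319. Stack: [319]
STORE_FAST u → u=319. Stack: []
LOAD_CONST → push 3. Stack: [3]
LOAD_FAST u → push 319. Stack: [3, 319]
BINARY_OP + → 3 + 319 = 322. Stack: [322]
LOAD_FAST u → push 319. Stack: [322, 319]
BINARY_OP // → 322 // 319 = 1. Stack: [1]
STORE_FAST u → u=1. Stack: []
LOAD_CONST → push -7. Stack: [-7]
STORE_FAST z → z=-7. Stack: []
LOAD_FAST_LOAD_FAST a,u → push 29,1. Stack: [29, 1]
BINARY_OP * → 29 * 1 = 29. Stack: [29]
STORE_FAST p → p=29. Stack: []
LOAD_FAST a → push 29. Stack: [29]
LOAD_CONST → push 6. Stack: [29, 6]
BINARY_OP + → 29 + 6 = 35. Stack: [35]
STORE_FAST p → p=35. Stack: []
LOAD_FAST a → push 29. Stack: [29]
LOAD_CONST → push 11. Stack: [29, 11]
BINARY_OP * → 29 * 11 = 319. Stack: [319]
LOAD_CONST → push 1. Stack: [319, 1]
BINARY_OP >> → 319 >> 1 = 159. Stack: [159]
STORE_FAST p → p=159. Stack: []
LOAD_CONST → push 13. Stack: [13]
LOAD_CONST → push 8. Stack: [13, 8]
LOAD_FAST p → push 159. Stack: [13, 8, 159]
BINARY_OP & → 8 & 159 = 8. Stack: [13, 8]
BINARY_OP + → 13 + 8 = 21. Stack: [21]
STORE_FAST z → z=21. Stack: []
LOAD_FAST p → push 159. Stack: [159]
RETURN_VALUE → return 159.

159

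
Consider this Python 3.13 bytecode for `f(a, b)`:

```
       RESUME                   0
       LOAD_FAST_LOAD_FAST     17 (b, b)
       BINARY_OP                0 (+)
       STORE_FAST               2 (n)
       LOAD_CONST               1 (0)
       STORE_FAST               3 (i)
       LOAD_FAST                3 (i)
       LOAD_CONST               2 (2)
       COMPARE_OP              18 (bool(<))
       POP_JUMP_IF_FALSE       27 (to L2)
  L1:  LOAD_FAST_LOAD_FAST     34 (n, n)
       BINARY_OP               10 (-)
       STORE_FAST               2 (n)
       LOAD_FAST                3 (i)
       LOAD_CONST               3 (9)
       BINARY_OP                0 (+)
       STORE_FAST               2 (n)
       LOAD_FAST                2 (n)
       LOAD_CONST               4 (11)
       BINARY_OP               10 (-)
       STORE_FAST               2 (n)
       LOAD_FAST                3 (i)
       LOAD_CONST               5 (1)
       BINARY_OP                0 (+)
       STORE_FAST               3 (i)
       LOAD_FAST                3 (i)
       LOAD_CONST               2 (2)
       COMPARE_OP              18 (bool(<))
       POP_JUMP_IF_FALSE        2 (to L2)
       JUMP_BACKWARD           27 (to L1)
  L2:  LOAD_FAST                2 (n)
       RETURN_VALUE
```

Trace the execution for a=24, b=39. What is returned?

LOAD_FAST_LOAD_FAST b,b → push 39,39. Stack: [39, 39]
BINARY_OP + → 39 + 39 = 78. Stack: [78]
STORE_FAST n → n=78. Stack: []
LOAD_CONST → push 0. Stack: [0]
STORE_FAST i → i=0. Stack: []
LOAD_FAST i → push 0. Stack: [0]
LOAD_CONST → push 2. Stack: [0, 2]
COMPARE_OP bool(<) → 0 vs 2 = True. Stack: [True]
POP_JUMP_IF_FALSE → pop True; no jump. Stack: []
LOAD_FAST_LOAD_FAST n,n → push 78,78. Stack: [78, 78]
BINARY_OP - → 78 - 78 = 0. Stack: [0]
STORE_FAST n → n=0. Stack: []
LOAD_FAST i → push 0. Stack: [0]
LOAD_CONST → push 9. Stack: [0, 9]
BINARY_OP + → 0 + 9 = 9. Stack: [9]
STORE_FAST n → n=9. Stack: []
LOAD_FAST n → push 9. Stack: [9]
LOAD_CONST → push 11. Stack: [9, 11]
BINARY_OP - → 9 - 11 = -2. Stack: [-2]
STORE_FAST n → n=-2. Stack: []
LOAD_FAST i → push 0. Stack: [0]
LOAD_CONST → push 1. Stack: [0, 1]
BINARY_OP + → 0 + 1 = 1. Stack: [1]
STORE_FAST i → i=1. Stack: []
LOAD_FAST i → push 1. Stack: [1]
LOAD_CONST → push 2. Stack: [1, 2]
COMPARE_OP bool(<) → 1 vs 2 = True. Stack: [True]
POP_JUMP_IF_FALSE → pop True; no jump. Stack: []
LOAD_FAST_LOAD_FAST n,n → push -2,-2. Stack: [-2, -2]
BINARY_OP - → -2 - -2 = 0. Stack: [0]
STORE_FAST n → n=0. Stack: []
LOAD_FAST i → push 1. Stack: [1]
LOAD_CONST → push 9. Stack: [1, 9]
BINARY_OP + → 1 + 9 = 10. Stack: [10]
STORE_FAST n → n=10. Stack: []
LOAD_FAST n → push 10. Stack: [10]
LOAD_CONST → push 11. Stack: [10, 11]
BINARY_OP - → 10 - 11 = -1. Stack: [-1]
STORE_FAST n → n=-1. Stack: []
LOAD_FAST i → push 1. Stack: [1]
LOAD_CONST → push 1. Stack: [1, 1]
BINARY_OP + → 1 + 1 = 2. Stack: [2]
STORE_FAST i → i=2. Stack: []
LOAD_FAST i → push 2. Stack: [2]
LOAD_CONST → push 2. Stack: [2, 2]
COMPARE_OP bool(<) → 2 vs 2 = False. Stack: [False]
POP_JUMP_IF_FALSE → pop False; jump. Stack: []
LOAD_FAST n → push -1. Stack: [-1]
RETURN_VALUE → return -1.

-1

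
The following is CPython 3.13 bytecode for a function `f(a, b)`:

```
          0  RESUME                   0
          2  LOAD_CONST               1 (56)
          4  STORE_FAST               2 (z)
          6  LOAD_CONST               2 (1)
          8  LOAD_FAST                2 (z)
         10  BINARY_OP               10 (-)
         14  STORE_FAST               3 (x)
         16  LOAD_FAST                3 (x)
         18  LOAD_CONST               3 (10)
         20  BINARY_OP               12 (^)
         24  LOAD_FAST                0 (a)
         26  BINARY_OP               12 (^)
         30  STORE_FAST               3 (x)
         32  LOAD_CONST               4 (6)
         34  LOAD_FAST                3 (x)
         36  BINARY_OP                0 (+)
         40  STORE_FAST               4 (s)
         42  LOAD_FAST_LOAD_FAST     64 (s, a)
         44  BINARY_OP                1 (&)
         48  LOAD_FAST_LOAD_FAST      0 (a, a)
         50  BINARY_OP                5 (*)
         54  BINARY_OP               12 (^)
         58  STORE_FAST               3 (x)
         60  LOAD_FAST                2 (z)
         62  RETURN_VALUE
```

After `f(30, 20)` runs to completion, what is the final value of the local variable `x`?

LOAD_CONST → push 56. Stack: [56]
STORE_FAST z → z=56. Stack: []
LOAD_CONST → push 1. Stack: [1]
LOAD_FAST z → push 56. Stack: [1, 56]
BINARY_OP - → 1 - 56 = -55. Stack: [-55]
STORE_FAST x → x=-55. Stack: []
LOAD_FAST x → push -55. Stack: [-55]
LOAD_CONST → push 10. Stack: [-55, 10]
BINARY_OP ^ → -55 ^ 10 = -61. Stack: [-61]
LOAD_FAST a → push 30. Stack: [-61, 30]
BINARY_OP ^ → -61 ^ 30 = -35. Stack: [-35]
STORE_FAST x → x=-35. Stack: []
LOAD_CONST → push 6. Stack: [6]
LOAD_FAST x → push -35. Stack: [6, -35]
BINARY_OP + → 6 + -35 = -29. Stack: [-29]
STORE_FAST s → s=-29. Stack: []
LOAD_FAST_LOAD_FAST s,a → push -29,30. Stack: [-29, 30]
BINARY_OP & → -29 & 30 = 2. Stack: [2]
LOAD_FAST_LOAD_FAST a,a → push 30,30. Stack: [2, 30, 30]
BINARY_OP * → 30 * 30 = 900. Stack: [2, 900]
BINARY_OP ^ → 2 ^ 900 = 902. Stack: [902]
STORE_FAST x → x=902. Stack: []
LOAD_FAST z → push 56. Stack: [56]
RETURN_VALUE → return 56.

902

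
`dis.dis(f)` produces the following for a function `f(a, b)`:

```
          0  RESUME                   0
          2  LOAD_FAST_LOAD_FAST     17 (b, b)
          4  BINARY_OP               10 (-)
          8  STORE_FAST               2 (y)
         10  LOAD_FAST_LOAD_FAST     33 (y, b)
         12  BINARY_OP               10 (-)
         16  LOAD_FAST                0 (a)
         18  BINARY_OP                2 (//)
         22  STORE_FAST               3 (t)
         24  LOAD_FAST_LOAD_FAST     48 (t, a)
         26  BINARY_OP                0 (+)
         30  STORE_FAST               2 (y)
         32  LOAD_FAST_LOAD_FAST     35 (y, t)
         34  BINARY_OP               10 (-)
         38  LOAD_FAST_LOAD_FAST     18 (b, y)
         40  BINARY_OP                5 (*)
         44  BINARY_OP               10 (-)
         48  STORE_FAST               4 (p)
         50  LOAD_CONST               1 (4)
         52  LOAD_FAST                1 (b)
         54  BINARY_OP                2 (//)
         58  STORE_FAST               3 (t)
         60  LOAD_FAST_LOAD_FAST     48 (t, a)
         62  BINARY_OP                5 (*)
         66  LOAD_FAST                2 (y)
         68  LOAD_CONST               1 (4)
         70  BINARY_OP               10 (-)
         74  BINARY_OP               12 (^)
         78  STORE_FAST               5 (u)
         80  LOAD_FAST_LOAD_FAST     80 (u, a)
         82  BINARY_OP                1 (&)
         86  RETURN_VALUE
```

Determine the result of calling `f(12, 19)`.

4

LOAD_FAST_LOAD_FAST b,b → push 19,19. Stack: [19, 19]
BINARY_OP - → 19 - 19 = 0. Stack: [0]
STORE_FAST y → y=0. Stack: []
LOAD_FAST_LOAD_FAST y,b → push 0,19. Stack: [0, 19]
BINARY_OP - → 0 - 19 = -19. Stack: [-19]
LOAD_FAST a → push 12. Stack: [-19, 12]
BINARY_OP // → -19 // 12 = -2. Stack: [-2]
STORE_FAST t → t=-2. Stack: []
LOAD_FAST_LOAD_FAST t,a → push -2,12. Stack: [-2, 12]
BINARY_OP + → -2 + 12 = 10. Stack: [10]
STORE_FAST y → y=10. Stack: []
LOAD_FAST_LOAD_FAST y,t → push 10,-2. Stack: [10, -2]
BINARY_OP - → 10 - -2 = 12. Stack: [12]
LOAD_FAST_LOAD_FAST b,y → push 19,10. Stack: [12, 19, 10]
BINARY_OP * → 19 * 10 = 190. Stack: [12, 190]
BINARY_OP - → 12 - 190 = -178. Stack: [-178]
STORE_FAST p → p=-178. Stack: []
LOAD_CONST → push 4. Stack: [4]
LOAD_FAST b → push 19. Stack: [4, 19]
BINARY_OP // → 4 // 19 = 0. Stack: [0]
STORE_FAST t → t=0. Stack: []
LOAD_FAST_LOAD_FAST t,a → push 0,12. Stack: [0, 12]
BINARY_OP * → 0 * 12 = 0. Stack: [0]
LOAD_FAST y → push 10. Stack: [0, 10]
LOAD_CONST → push 4. Stack: [0, 10, 4]
BINARY_OP - → 10 - 4 = 6. Stack: [0, 6]
BINARY_OP ^ → 0 ^ 6 = 6. Stack: [6]
STORE_FAST u → u=6. Stack: []
LOAD_FAST_LOAD_FAST u,a → push 6,12. Stack: [6, 12]
BINARY_OP & → 6 & 12 = 4. Stack: [4]
RETURN_VALUE → return 4.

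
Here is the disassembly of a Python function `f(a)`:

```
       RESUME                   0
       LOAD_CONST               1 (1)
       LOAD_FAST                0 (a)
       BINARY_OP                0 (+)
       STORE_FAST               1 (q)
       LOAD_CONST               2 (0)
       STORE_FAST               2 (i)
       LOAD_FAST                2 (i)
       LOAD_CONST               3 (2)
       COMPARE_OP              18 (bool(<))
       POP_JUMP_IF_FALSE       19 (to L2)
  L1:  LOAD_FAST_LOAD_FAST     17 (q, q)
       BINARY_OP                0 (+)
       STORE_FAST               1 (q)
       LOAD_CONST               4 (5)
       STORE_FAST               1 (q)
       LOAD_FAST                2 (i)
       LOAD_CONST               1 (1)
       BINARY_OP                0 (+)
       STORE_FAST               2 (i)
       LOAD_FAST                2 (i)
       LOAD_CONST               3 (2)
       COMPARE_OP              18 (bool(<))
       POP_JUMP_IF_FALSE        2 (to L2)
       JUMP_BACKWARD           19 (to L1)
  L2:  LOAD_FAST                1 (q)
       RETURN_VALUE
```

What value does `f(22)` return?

LOAD_CONST → push 1. Stack: [1]
LOAD_FAST a → push 22. Stack: [1, 22]
BINARY_OP + → 1 + 22 = 23. Stack: [23]
STORE_FAST q → q=23. Stack: []
LOAD_CONST → push 0. Stack: [0]
STORE_FAST i → i=0. Stack: []
LOAD_FAST i → push 0. Stack: [0]
LOAD_CONST → push 2. Stack: [0, 2]
COMPARE_OP bool(<) → 0 vs 2 = True. Stack: [True]
POP_JUMP_IF_FALSE → pop True; no jump. Stack: []
LOAD_FAST_LOAD_FAST q,q → push 23,23. Stack: [23, 23]
BINARY_OP + → 23 + 23 = 46. Stack: [46]
STORE_FAST q → q=46. Stack: []
LOAD_CONST → push 5. Stack: [5]
STORE_FAST q → q=5. Stack: []
LOAD_FAST i → push 0. Stack: [0]
LOAD_CONST → push 1. Stack: [0, 1]
BINARY_OP + → 0 + 1 = 1. Stack: [1]
STORE_FAST i → i=1. Stack: []
LOAD_FAST i → push 1. Stack: [1]
LOAD_CONST → push 2. Stack: [1, 2]
COMPARE_OP bool(<) → 1 vs 2 = True. Stack: [True]
POP_JUMP_IF_FALSE → pop True; no jump. Stack: []
LOAD_FAST_LOAD_FAST q,q → push 5,5. Stack: [5, 5]
BINARY_OP + → 5 + 5 = 10. Stack: [10]
STORE_FAST q → q=10. Stack: []
LOAD_CONST → push 5. Stack: [5]
STORE_FAST q → q=5. Stack: []
LOAD_FAST i → push 1. Stack: [1]
LOAD_CONST → push 1. Stack: [1, 1]
BINARY_OP + → 1 + 1 = 2. Stack: [2]
STORE_FAST i → i=2. Stack: []
LOAD_FAST i → push 2. Stack: [2]
LOAD_CONST → push 2. Stack: [2, 2]
COMPARE_OP bool(<) → 2 vs 2 = False. Stack: [False]
POP_JUMP_IF_FALSE → pop False; jump. Stack: []
LOAD_FAST q → push 5. Stack: [5]
RETURN_VALUE → return 5.

5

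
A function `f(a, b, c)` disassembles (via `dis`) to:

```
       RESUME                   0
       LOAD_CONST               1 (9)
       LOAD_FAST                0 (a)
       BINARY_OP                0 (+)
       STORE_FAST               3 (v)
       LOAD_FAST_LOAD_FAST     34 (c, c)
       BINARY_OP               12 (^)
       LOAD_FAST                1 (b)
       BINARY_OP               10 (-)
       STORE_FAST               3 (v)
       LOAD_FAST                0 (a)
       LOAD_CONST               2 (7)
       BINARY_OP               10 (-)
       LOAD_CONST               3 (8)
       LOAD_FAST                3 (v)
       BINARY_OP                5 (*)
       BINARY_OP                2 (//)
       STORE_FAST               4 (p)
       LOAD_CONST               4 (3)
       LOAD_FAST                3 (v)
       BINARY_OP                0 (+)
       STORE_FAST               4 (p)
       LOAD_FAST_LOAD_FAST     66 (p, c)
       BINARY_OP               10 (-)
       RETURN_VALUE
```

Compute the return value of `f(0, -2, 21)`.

LOAD_CONST → push 9. Stack: [9]
LOAD_FAST a → push 0. Stack: [9, 0]
BINARY_OP + → 9 + 0 = 9. Stack: [9]
STORE_FAST v → v=9. Stack: []
LOAD_FAST_LOAD_FAST c,c → push 21,21. Stack: [21, 21]
BINARY_OP ^ → 21 ^ 21 = 0. Stack: [0]
LOAD_FAST b → push -2. Stack: [0, -2]
BINARY_OP - → 0 - -2 = 2. Stack: [2]
STORE_FAST v → v=2. Stack: []
LOAD_FAST a → push 0. Stack: [0]
LOAD_CONST → push 7. Stack: [0, 7]
BINARY_OP - → 0 - 7 = -7. Stack: [-7]
LOAD_CONST → push 8. Stack: [-7, 8]
LOAD_FAST v → push 2. Stack: [-7, 8, 2]
BINARY_OP * → 8 * 2 = 16. Stack: [-7, 16]
BINARY_OP // → -7 // 16 = -1. Stack: [-1]
STORE_FAST p → p=-1. Stack: []
LOAD_CONST → push 3. Stack: [3]
LOAD_FAST v → push 2. Stack: [3, 2]
BINARY_OP + → 3 + 2 = 5. Stack: [5]
STORE_FAST p → p=5. Stack: []
LOAD_FAST_LOAD_FAST p,c → push 5,21. Stack: [5, 21]
BINARY_OP - → 5 - 21 = -16. Stack: [-16]
RETURN_VALUE → return -16.

-16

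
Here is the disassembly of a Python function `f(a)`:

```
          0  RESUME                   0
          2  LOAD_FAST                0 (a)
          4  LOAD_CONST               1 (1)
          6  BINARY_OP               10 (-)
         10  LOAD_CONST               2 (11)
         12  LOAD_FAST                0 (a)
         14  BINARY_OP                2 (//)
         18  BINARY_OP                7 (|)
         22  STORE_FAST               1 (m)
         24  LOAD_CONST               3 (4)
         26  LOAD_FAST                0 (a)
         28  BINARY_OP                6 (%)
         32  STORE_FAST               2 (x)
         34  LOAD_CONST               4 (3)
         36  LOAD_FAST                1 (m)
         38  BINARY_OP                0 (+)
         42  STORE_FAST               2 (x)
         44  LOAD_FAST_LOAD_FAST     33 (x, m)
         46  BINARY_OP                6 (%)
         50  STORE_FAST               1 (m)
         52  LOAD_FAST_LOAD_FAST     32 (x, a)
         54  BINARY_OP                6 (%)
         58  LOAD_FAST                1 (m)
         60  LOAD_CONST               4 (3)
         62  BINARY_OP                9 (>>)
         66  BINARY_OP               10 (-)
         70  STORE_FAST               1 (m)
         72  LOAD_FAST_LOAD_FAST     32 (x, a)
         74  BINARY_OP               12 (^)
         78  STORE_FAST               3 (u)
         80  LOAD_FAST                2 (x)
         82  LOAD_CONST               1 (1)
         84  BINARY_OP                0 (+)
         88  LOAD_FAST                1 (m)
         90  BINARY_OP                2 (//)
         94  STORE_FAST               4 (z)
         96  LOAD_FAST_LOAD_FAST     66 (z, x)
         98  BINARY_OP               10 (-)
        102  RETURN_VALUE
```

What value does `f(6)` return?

LOAD_FAST a → push 6. Stack: [6]
LOAD_CONST → push 1. Stack: [6, 1]
BINARY_OP - → 6 - 1 = 5. Stack: [5]
LOAD_CONST → push 11. Stack: [5, 11]
LOAD_FAST a → push 6. Stack: [5, 11, 6]
BINARY_OP // → 11 // 6 = 1. Stack: [5, 1]
BINARY_OP | → 5 | 1 = 5. Stack: [5]
STORE_FAST m → m=5. Stack: []
LOAD_CONST → push 4. Stack: [4]
LOAD_FAST a → push 6. Stack: [4, 6]
BINARY_OP % → 4 % 6 = 4. Stack: [4]
STORE_FAST x → x=4. Stack: []
LOAD_CONST → push 3. Stack: [3]
LOAD_FAST m → push 5. Stack: [3, 5]
BINARY_OP + → 3 + 5 = 8. Stack: [8]
STORE_FAST x → x=8. Stack: []
LOAD_FAST_LOAD_FAST x,m → push 8,5. Stack: [8, 5]
BINARY_OP % → 8 % 5 = 3. Stack: [3]
STORE_FAST m → m=3. Stack: []
LOAD_FAST_LOAD_FAST x,a → push 8,6. Stack: [8, 6]
BINARY_OP % → 8 % 6 = 2. Stack: [2]
LOAD_FAST m → push 3. Stack: [2, 3]
LOAD_CONST → push 3. Stack: [2, 3, 3]
BINARY_OP >> → 3 >> 3 = 0. Stack: [2, 0]
BINARY_OP - → 2 - 0 = 2. Stack: [2]
STORE_FAST m → m=2. Stack: []
LOAD_FAST_LOAD_FAST x,a → push 8,6. Stack: [8, 6]
BINARY_OP ^ → 8 ^ 6 = 14. Stack: [14]
STORE_FAST u → u=14. Stack: []
LOAD_FAST x → push 8. Stack: [8]
LOAD_CONST → push 1. Stack: [8, 1]
BINARY_OP + → 8 + 1 = 9. Stack: [9]
LOAD_FAST m → push 2. Stack: [9, 2]
BINARY_OP // → 9 // 2 = 4. Stack: [4]
STORE_FAST z → z=4. Stack: []
LOAD_FAST_LOAD_FAST z,x → push 4,8. Stack: [4, 8]
BINARY_OP - → 4 - 8 = -4. Stack: [-4]
RETURN_VALUE → return -4.

-4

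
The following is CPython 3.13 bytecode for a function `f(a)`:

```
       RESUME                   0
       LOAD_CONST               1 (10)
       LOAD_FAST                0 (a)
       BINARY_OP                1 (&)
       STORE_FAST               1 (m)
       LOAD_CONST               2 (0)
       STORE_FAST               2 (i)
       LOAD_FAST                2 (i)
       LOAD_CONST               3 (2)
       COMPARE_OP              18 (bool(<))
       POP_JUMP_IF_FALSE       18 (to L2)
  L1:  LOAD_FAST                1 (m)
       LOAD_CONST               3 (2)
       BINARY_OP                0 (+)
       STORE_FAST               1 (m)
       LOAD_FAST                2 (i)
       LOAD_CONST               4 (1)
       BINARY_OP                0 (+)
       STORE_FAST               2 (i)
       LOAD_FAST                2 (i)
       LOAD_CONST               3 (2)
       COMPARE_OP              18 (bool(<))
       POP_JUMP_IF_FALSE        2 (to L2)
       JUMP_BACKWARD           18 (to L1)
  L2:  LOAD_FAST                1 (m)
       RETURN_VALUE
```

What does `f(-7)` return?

12

LOAD_CONST → push 10. Stack: [10]
LOAD_FAST a → push -7. Stack: [10, -7]
BINARY_OP & → 10 & -7 = 8. Stack: [8]
STORE_FAST m → m=8. Stack: []
LOAD_CONST → push 0. Stack: [0]
STORE_FAST i → i=0. Stack: []
LOAD_FAST i → push 0. Stack: [0]
LOAD_CONST → push 2. Stack: [0, 2]
COMPARE_OP bool(<) → 0 vs 2 = True. Stack: [True]
POP_JUMP_IF_FALSE → pop True; no jump. Stack: []
LOAD_FAST m → push 8. Stack: [8]
LOAD_CONST → push 2. Stack: [8, 2]
BINARY_OP + → 8 + 2 = 10. Stack: [10]
STORE_FAST m → m=10. Stack: []
LOAD_FAST i → push 0. Stack: [0]
LOAD_CONST → push 1. Stack: [0, 1]
BINARY_OP + → 0 + 1 = 1. Stack: [1]
STORE_FAST i → i=1. Stack: []
LOAD_FAST i → push 1. Stack: [1]
LOAD_CONST → push 2. Stack: [1, 2]
COMPARE_OP bool(<) → 1 vs 2 = True. Stack: [True]
POP_JUMP_IF_FALSE → pop True; no jump. Stack: []
LOAD_FAST m → push 10. Stack: [10]
LOAD_CONST → push 2. Stack: [10, 2]
BINARY_OP + → 10 + 2 = 12. Stack: [12]
STORE_FAST m → m=12. Stack: []
LOAD_FAST i → push 1. Stack: [1]
LOAD_CONST → push 1. Stack: [1, 1]
BINARY_OP + → 1 + 1 = 2. Stack: [2]
STORE_FAST i → i=2. Stack: []
LOAD_FAST i → push 2. Stack: [2]
LOAD_CONST → push 2. Stack: [2, 2]
COMPARE_OP bool(<) → 2 vs 2 = False. Stack: [False]
POP_JUMP_IF_FALSE → pop False; jump. Stack: []
LOAD_FAST m → push 12. Stack: [12]
RETURN_VALUE → return 12.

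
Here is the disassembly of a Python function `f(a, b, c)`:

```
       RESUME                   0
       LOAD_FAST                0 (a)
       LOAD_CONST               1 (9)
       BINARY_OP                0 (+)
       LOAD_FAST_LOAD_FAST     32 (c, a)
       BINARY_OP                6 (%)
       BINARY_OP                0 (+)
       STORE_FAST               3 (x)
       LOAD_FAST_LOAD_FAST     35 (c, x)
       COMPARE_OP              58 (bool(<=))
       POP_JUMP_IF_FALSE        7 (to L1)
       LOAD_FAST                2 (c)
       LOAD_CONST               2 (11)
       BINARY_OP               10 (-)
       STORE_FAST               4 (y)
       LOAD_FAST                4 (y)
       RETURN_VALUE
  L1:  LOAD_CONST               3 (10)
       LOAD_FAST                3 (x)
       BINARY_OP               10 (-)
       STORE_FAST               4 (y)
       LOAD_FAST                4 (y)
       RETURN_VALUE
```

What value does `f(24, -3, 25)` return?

14

LOAD_FAST a → push 24. Stack: [24]
LOAD_CONST → push 9. Stack: [24, 9]
BINARY_OP + → 24 + 9 = 33. Stack: [33]
LOAD_FAST_LOAD_FAST c,a → push 25,24. Stack: [33, 25, 24]
BINARY_OP % → 25 % 24 = 1. Stack: [33, 1]
BINARY_OP + → 33 + 1 = 34. Stack: [34]
STORE_FAST x → x=34. Stack: []
LOAD_FAST_LOAD_FAST c,x → push 25,34. Stack: [25, 34]
COMPARE_OP bool(<=) → 25 vs 34 = True. Stack: [True]
POP_JUMP_IF_FALSE → pop True; no jump. Stack: []
LOAD_FAST c → push 25. Stack: [25]
LOAD_CONST → push 11. Stack: [25, 11]
BINARY_OP - → 25 - 11 = 14. Stack: [14]
STORE_FAST y → y=14. Stack: []
LOAD_FAST y → push 14. Stack: [14]
RETURN_VALUE → return 14.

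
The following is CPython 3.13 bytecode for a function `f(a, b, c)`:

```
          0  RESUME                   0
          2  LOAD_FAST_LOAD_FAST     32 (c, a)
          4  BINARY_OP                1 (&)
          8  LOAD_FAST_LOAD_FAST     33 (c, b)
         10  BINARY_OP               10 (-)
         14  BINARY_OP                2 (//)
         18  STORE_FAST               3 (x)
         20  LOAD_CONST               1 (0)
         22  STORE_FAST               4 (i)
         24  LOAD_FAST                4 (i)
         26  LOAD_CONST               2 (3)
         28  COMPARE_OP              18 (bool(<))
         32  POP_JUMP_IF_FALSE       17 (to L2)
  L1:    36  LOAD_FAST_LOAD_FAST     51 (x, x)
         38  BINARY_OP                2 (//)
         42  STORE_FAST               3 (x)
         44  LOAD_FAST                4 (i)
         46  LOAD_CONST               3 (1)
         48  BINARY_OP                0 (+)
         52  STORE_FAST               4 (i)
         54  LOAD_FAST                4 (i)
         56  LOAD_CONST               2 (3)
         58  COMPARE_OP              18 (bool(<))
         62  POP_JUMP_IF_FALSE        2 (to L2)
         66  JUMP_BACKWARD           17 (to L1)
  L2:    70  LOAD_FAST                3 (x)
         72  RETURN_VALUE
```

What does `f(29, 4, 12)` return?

LOAD_FAST_LOAD_FAST c,a → push 12,29. Stack: [12, 29]
BINARY_OP & → 12 & 29 = 12. Stack: [12]
LOAD_FAST_LOAD_FAST c,b → push 12,4. Stack: [12, 12, 4]
BINARY_OP - → 12 - 4 = 8. Stack: [12, 8]
BINARY_OP // → 12 // 8 = 1. Stack: [1]
STORE_FAST x → x=1. Stack: []
LOAD_CONST → push 0. Stack: [0]
STORE_FAST i → i=0. Stack: []
LOAD_FAST i → push 0. Stack: [0]
LOAD_CONST → push 3. Stack: [0, 3]
COMPARE_OP bool(<) → 0 vs 3 = True. Stack: [True]
POP_JUMP_IF_FALSE → pop True; no jump. Stack: []
LOAD_FAST_LOAD_FAST x,x → push 1,1. Stack: [1, 1]
BINARY_OP // → 1 // 1 = 1. Stack: [1]
STORE_FAST x → x=1. Stack: []
LOAD_FAST i → push 0. Stack: [0]
LOAD_CONST → push 1. Stack: [0, 1]
BINARY_OP + → 0 + 1 = 1. Stack: [1]
STORE_FAST i → i=1. Stack: []
LOAD_FAST i → push 1. Stack: [1]
LOAD_CONST → push 3. Stack: [1, 3]
COMPARE_OP bool(<) → 1 vs 3 = True. Stack: [True]
POP_JUMP_IF_FALSE → pop True; no jump. Stack: []
LOAD_FAST_LOAD_FAST x,x → push 1,1. Stack: [1, 1]
BINARY_OP // → 1 // 1 = 1. Stack: [1]
STORE_FAST x → x=1. Stack: []
LOAD_FAST i → push 1. Stack: [1]
LOAD_CONST → push 1. Stack: [1, 1]
BINARY_OP + → 1 + 1 = 2. Stack: [2]
STORE_FAST i → i=2. Stack: []
LOAD_FAST i → push 2. Stack: [2]
LOAD_CONST → push 3. Stack: [2, 3]
COMPARE_OP bool(<) → 2 vs 3 = True. Stack: [True]
POP_JUMP_IF_FALSE → pop True; no jump. Stack: []
LOAD_FAST_LOAD_FAST x,x → push 1,1. Stack: [1, 1]
BINARY_OP // → 1 // 1 = 1. Stack: [1]
STORE_FAST x → x=1. Stack: []
LOAD_FAST i → push 2. Stack: [2]
LOAD_CONST → push 1. Stack: [2, 1]
BINARY_OP + → 2 + 1 = 3. Stack: [3]
STORE_FAST i → i=3. Stack: []
LOAD_FAST i → push 3. Stack: [3]
LOAD_CONST → push 3. Stack: [3, 3]
COMPARE_OP bool(<) → 3 vs 3 = False. Stack: [False]
POP_JUMP_IF_FALSE → pop False; jump. Stack: []
LOAD_FAST x → push 1. Stack: [1]
RETURN_VALUE → return 1.

1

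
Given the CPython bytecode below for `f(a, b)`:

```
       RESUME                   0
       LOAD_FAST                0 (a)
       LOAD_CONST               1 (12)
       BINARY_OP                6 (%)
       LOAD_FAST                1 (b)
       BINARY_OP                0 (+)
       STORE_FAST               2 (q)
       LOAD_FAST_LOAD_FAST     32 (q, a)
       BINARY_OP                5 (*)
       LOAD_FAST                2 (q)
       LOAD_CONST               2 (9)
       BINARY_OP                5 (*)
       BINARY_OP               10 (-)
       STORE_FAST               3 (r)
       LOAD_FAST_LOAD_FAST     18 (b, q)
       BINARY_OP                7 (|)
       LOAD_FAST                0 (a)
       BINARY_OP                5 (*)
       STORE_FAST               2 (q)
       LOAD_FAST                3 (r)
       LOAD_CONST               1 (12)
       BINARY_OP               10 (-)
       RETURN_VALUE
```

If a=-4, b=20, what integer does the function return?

-376

LOAD_FAST a → push -4. Stack: [-4]
LOAD_CONST → push 12. Stack: [-4, 12]
BINARY_OP % → -4 % 12 = 8. Stack: [8]
LOAD_FAST b → push 20. Stack: [8, 20]
BINARY_OP + → 8 + 20 = 28. Stack: [28]
STORE_FAST q → q=28. Stack: []
LOAD_FAST_LOAD_FAST q,a → push 28,-4. Stack: [28, -4]
BINARY_OP * → 28 * -4 = -112. Stack: [-112]
LOAD_FAST q → push 28. Stack: [-112, 28]
LOAD_CONST → push 9. Stack: [-112, 28, 9]
BINARY_OP * → 28 * 9 = 252. Stack: [-112, 252]
BINARY_OP - → -112 - 252 = -364. Stack: [-364]
STORE_FAST r → r=-364. Stack: []
LOAD_FAST_LOAD_FAST b,q → push 20,28. Stack: [20, 28]
BINARY_OP | → 20 | 28 = 28. Stack: [28]
LOAD_FAST a → push -4. Stack: [28, -4]
BINARY_OP * → 28 * -4 = -112. Stack: [-112]
STORE_FAST q → q=-112. Stack: []
LOAD_FAST r → push -364. Stack: [-364]
LOAD_CONST → push 12. Stack: [-364, 12]
BINARY_OP - → -364 - 12 = -376. Stack: [-376]
RETURN_VALUE → return -376.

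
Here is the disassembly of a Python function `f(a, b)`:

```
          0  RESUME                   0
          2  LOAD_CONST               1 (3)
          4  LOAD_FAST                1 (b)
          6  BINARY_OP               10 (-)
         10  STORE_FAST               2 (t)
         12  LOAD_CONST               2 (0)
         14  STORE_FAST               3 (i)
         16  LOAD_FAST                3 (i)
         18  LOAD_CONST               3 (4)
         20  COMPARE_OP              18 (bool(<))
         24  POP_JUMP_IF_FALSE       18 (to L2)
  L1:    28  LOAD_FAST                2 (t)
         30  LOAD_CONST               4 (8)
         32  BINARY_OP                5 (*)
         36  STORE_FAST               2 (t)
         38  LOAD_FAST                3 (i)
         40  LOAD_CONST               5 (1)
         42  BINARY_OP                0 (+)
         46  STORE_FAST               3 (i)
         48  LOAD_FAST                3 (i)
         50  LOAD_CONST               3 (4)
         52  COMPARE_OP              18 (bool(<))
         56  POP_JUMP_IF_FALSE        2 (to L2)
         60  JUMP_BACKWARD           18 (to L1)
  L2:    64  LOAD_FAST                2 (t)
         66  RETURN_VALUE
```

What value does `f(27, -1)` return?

16384

LOAD_CONST → push 3. Stack: [3]
LOAD_FAST b → push -1. Stack: [3, -1]
BINARY_OP - → 3 - -1 = 4. Stack: [4]
STORE_FAST t → t=4. Stack: []
LOAD_CONST → push 0. Stack: [0]
STORE_FAST i → i=0. Stack: []
LOAD_FAST i → push 0. Stack: [0]
LOAD_CONST → push 4. Stack: [0, 4]
COMPARE_OP bool(<) → 0 vs 4 = True. Stack: [True]
POP_JUMP_IF_FALSE → pop True; no jump. Stack: []
LOAD_FAST t → push 4. Stack: [4]
LOAD_CONST → push 8. Stack: [4, 8]
BINARY_OP * → 4 * 8 = 32. Stack: [32]
STORE_FAST t → t=32. Stack: []
LOAD_FAST i → push 0. Stack: [0]
LOAD_CONST → push 1. Stack: [0, 1]
BINARY_OP + → 0 + 1 = 1. Stack: [1]
STORE_FAST i → i=1. Stack: []
LOAD_FAST i → push 1. Stack: [1]
LOAD_CONST → push 4. Stack: [1, 4]
COMPARE_OP bool(<) → 1 vs 4 = True. Stack: [True]
POP_JUMP_IF_FALSE → pop True; no jump. Stack: []
LOAD_FAST t → push 32. Stack: [32]
LOAD_CONST → push 8. Stack: [32, 8]
BINARY_OP * → 32 * 8 = 256. Stack: [256]
STORE_FAST t → t=256. Stack: []
LOAD_FAST i → push 1. Stack: [1]
LOAD_CONST → push 1. Stack: [1, 1]
BINARY_OP + → 1 + 1 = 2. Stack: [2]
STORE_FAST i → i=2. Stack: []
LOAD_FAST i → push 2. Stack: [2]
LOAD_CONST → push 4. Stack: [2, 4]
COMPARE_OP bool(<) → 2 vs 4 = True. Stack: [True]
POP_JUMP_IF_FALSE → pop True; no jump. Stack: []
LOAD_FAST t → push 256. Stack: [256]
LOAD_CONST → push 8. Stack: [256, 8]
BINARY_OP * → 256 * 8 = 2048. Stack: [2048]
STORE_FAST t → t=2048. Stack: []
LOAD_FAST i → push 2. Stack: [2]
LOAD_CONST → push 1. Stack: [2, 1]
BINARY_OP + → 2 + 1 = 3. Stack: [3]
STORE_FAST i → i=3. Stack: []
LOAD_FAST i → push 3. Stack: [3]
LOAD_CONST → push 4. Stack: [3, 4]
COMPARE_OP bool(<) → 3 vs 4 = True. Stack: [True]
POP_JUMP_IF_FALSE → pop True; no jump. Stack: []
LOAD_FAST t → push 2048. Stack: [2048]
LOAD_CONST → push 8. Stack: [2048, 8]
BINARY_OP * → 2048 * 8 = 16384. Stack: [16384]
STORE_FAST t → t=16384. Stack: []
LOAD_FAST i → push 3. Stack: [3]
LOAD_CONST → push 1. Stack: [3, 1]
BINARY_OP + → 3 + 1 = 4. Stack: [4]
STORE_FAST i → i=4. Stack: []
LOAD_FAST i → push 4. Stack: [4]
LOAD_CONST → push 4. Stack: [4, 4]
COMPARE_OP bool(<) → 4 vs 4 = False. Stack: [False]
POP_JUMP_IF_FALSE → pop False; jump. Stack: []
LOAD_FAST t → push 16384. Stack: [16384]
RETURN_VALUE → return 16384.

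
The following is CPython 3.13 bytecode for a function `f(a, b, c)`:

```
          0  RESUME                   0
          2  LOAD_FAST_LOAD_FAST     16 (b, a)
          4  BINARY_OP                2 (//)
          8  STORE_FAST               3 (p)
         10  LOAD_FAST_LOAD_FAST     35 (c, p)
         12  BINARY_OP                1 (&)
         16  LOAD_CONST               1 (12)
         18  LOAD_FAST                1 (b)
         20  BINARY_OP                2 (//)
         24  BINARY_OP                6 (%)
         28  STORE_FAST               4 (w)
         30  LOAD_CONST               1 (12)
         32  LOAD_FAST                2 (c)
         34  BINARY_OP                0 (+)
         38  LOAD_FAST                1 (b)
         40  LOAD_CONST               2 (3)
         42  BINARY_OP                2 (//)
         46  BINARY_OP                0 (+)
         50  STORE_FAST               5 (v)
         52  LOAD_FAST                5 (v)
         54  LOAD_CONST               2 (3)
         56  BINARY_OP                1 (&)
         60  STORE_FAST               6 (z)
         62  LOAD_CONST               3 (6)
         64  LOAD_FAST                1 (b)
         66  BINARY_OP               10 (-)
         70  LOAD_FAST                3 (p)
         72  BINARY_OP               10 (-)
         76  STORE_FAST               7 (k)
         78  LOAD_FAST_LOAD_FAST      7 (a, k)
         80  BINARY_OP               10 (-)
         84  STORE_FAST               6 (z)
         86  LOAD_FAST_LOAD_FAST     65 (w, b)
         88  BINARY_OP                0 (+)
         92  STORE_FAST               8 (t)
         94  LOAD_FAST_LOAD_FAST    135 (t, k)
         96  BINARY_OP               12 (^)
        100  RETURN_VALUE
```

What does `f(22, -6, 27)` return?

LOAD_FAST_LOAD_FAST b,a → push -6,22. Stack: [-6, 22]
BINARY_OP // → -6 // 22 = -1. Stack: [-1]
STORE_FAST p → p=-1. Stack: []
LOAD_FAST_LOAD_FAST c,p → push 27,-1. Stack: [27, -1]
BINARY_OP & → 27 & -1 = 27. Stack: [27]
LOAD_CONST → push 12. Stack: [27, 12]
LOAD_FAST b → push -6. Stack: [27, 12, -6]
BINARY_OP // → 12 // -6 = -2. Stack: [27, -2]
BINARY_OP % → 27 % -2 = -1. Stack: [-1]
STORE_FAST w → w=-1. Stack: []
LOAD_CONST → push 12. Stack: [12]
LOAD_FAST c → push 27. Stack: [12, 27]
BINARY_OP + → 12 + 27 = 39. Stack: [39]
LOAD_FAST b → push -6. Stack: [39, -6]
LOAD_CONST → push 3. Stack: [39, -6, 3]
BINARY_OP // → -6 // 3 = -2. Stack: [39, -2]
BINARY_OP + → 39 + -2 = 37. Stack: [37]
STORE_FAST v → v=37. Stack: []
LOAD_FAST v → push 37. Stack: [37]
LOAD_CONST → push 3. Stack: [37, 3]
BINARY_OP & → 37 & 3 = 1. Stack: [1]
STORE_FAST z → z=1. Stack: []
LOAD_CONST → push 6. Stack: [6]
LOAD_FAST b → push -6. Stack: [6, -6]
BINARY_OP - → 6 - -6 = 12. Stack: [12]
LOAD_FAST p → push -1. Stack: [12, -1]
BINARY_OP - → 12 - -1 = 13. Stack: [13]
STORE_FAST k → k=13. Stack: []
LOAD_FAST_LOAD_FAST a,k → push 22,13. Stack: [22, 13]
BINARY_OP - → 22 - 13 = 9. Stack: [9]
STORE_FAST z → z=9. Stack: []
LOAD_FAST_LOAD_FAST w,b → push -1,-6. Stack: [-1, -6]
BINARY_OP + → -1 + -6 = -7. Stack: [-7]
STORE_FAST t → t=-7. Stack: []
LOAD_FAST_LOAD_FAST t,k → push -7,13. Stack: [-7, 13]
BINARY_OP ^ → -7 ^ 13 = -12. Stack: [-12]
RETURN_VALUE → return -12.

-12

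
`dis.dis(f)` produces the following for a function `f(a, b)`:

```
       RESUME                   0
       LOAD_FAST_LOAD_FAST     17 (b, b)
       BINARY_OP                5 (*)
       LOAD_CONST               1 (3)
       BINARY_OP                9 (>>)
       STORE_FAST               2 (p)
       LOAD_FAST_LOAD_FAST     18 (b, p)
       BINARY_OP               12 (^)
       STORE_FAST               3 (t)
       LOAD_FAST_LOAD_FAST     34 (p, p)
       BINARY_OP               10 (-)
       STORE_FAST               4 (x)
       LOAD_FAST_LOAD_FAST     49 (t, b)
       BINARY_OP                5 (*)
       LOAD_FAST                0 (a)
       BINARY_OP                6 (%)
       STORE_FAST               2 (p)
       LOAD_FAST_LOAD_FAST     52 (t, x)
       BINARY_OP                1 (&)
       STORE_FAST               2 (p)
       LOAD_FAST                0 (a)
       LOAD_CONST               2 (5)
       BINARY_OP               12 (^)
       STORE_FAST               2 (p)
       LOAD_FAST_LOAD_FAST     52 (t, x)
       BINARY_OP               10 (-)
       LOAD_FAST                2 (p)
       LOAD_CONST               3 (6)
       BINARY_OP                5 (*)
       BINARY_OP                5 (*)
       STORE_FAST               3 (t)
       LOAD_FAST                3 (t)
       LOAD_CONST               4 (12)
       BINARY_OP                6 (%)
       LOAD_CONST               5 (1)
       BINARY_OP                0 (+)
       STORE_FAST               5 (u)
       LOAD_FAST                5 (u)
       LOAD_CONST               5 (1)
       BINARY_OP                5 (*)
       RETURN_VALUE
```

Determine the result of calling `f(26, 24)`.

LOAD_FAST_LOAD_FAST b,b → push 24,24. Stack: [24, 24]
BINARY_OP * → 24 * 24 = 576. Stack: [576]
LOAD_CONST → push 3. Stack: [576, 3]
BINARY_OP >> → 576 >> 3 = 72. Stack: [72]
STORE_FAST p → p=72. Stack: []
LOAD_FAST_LOAD_FAST b,p → push 24,72. Stack: [24, 72]
BINARY_OP ^ → 24 ^ 72 = 80. Stack: [80]
STORE_FAST t → t=80. Stack: []
LOAD_FAST_LOAD_FAST p,p → push 72,72. Stack: [72, 72]
BINARY_OP - → 72 - 72 = 0. Stack: [0]
STORE_FAST x → x=0. Stack: []
LOAD_FAST_LOAD_FAST t,b → push 80,24. Stack: [80, 24]
BINARY_OP * → 80 * 24 = 1920. Stack: [1920]
LOAD_FAST a → push 26. Stack: [1920, 26]
BINARY_OP % → 1920 % 26 = 22. Stack: [22]
STORE_FAST p → p=22. Stack: []
LOAD_FAST_LOAD_FAST t,x → push 80,0. Stack: [80, 0]
BINARY_OP & → 80 & 0 = 0. Stack: [0]
STORE_FAST p → p=0. Stack: []
LOAD_FAST a → push 26. Stack: [26]
LOAD_CONST → push 5. Stack: [26, 5]
BINARY_OP ^ → 26 ^ 5 = 31. Stack: [31]
STORE_FAST p → p=31. Stack: []
LOAD_FAST_LOAD_FAST t,x → push 80,0. Stack: [80, 0]
BINARY_OP - → 80 - 0 = 80. Stack: [80]
LOAD_FAST p → push 31. Stack: [80, 31]
LOAD_CONST → push 6. Stack: [80, 31, 6]
BINARY_OP * → 31 * 6 = 186. Stack: [80, 186]
BINARY_OP * → 80 * 186 = 14880. Stack: [14880]
STORE_FAST t → t=14880. Stack: []
LOAD_FAST t → push 14880. Stack: [14880]
LOAD_CONST → push 12. Stack: [14880, 12]
BINARY_OP % → 14880 % 12 = 0. Stack: [0]
LOAD_CONST → push 1. Stack: [0, 1]
BINARY_OP + → 0 + 1 = 1. Stack: [1]
STORE_FAST u → u=1. Stack: []
LOAD_FAST u → push 1. Stack: [1]
LOAD_CONST → push 1. Stack: [1, 1]
BINARY_OP * → 1 * 1 = 1. Stack: [1]
RETURN_VALUE → return 1.

1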